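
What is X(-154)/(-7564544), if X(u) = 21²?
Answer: -441/7564544 ≈ -5.8298e-5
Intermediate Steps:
X(u) = 441
X(-154)/(-7564544) = 441/(-7564544) = 441*(-1/7564544) = -441/7564544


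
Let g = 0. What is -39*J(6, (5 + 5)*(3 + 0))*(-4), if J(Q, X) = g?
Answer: 0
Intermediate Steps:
J(Q, X) = 0
-39*J(6, (5 + 5)*(3 + 0))*(-4) = -39*0*(-4) = 0*(-4) = 0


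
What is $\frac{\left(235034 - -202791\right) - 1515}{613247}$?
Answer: $\frac{436310}{613247} \approx 0.71148$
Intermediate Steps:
$\frac{\left(235034 - -202791\right) - 1515}{613247} = \left(\left(235034 + 202791\right) - 1515\right) \frac{1}{613247} = \left(437825 - 1515\right) \frac{1}{613247} = 436310 \cdot \frac{1}{613247} = \frac{436310}{613247}$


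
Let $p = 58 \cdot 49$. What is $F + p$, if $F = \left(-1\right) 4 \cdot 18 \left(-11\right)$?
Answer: $3634$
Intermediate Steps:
$F = 792$ ($F = \left(-4\right) 18 \left(-11\right) = \left(-72\right) \left(-11\right) = 792$)
$p = 2842$
$F + p = 792 + 2842 = 3634$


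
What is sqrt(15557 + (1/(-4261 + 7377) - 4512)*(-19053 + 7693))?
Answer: sqrt(31113874898197)/779 ≈ 7160.4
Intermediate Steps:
sqrt(15557 + (1/(-4261 + 7377) - 4512)*(-19053 + 7693)) = sqrt(15557 + (1/3116 - 4512)*(-11360)) = sqrt(15557 - 14059391/3116*(-11360)) = sqrt(15557 + 39928670440/779) = sqrt(39940789343/779) = sqrt(31113874898197)/779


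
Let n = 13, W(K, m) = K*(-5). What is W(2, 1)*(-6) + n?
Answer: 73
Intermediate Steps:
W(K, m) = -5*K
W(2, 1)*(-6) + n = -5*2*(-6) + 13 = -10*(-6) + 13 = 60 + 13 = 73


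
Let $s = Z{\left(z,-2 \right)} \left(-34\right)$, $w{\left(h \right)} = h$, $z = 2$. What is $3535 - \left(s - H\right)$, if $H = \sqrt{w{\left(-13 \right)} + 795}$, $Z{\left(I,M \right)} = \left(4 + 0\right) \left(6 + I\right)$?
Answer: $4623 + \sqrt{782} \approx 4651.0$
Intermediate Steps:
$Z{\left(I,M \right)} = 24 + 4 I$ ($Z{\left(I,M \right)} = 4 \left(6 + I\right) = 24 + 4 I$)
$s = -1088$ ($s = \left(24 + 4 \cdot 2\right) \left(-34\right) = \left(24 + 8\right) \left(-34\right) = 32 \left(-34\right) = -1088$)
$H = \sqrt{782}$ ($H = \sqrt{-13 + 795} = \sqrt{782} \approx 27.964$)
$3535 - \left(s - H\right) = 3535 - \left(-1088 - \sqrt{782}\right) = 3535 + \left(1088 + \sqrt{782}\right) = 4623 + \sqrt{782}$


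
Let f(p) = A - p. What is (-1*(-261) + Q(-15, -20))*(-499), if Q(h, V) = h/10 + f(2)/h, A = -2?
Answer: -3888707/30 ≈ -1.2962e+5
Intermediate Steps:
f(p) = -2 - p
Q(h, V) = -4/h + h/10 (Q(h, V) = h/10 + (-2 - 1*2)/h = h*(⅒) + (-2 - 2)/h = h/10 - 4/h = -4/h + h/10)
(-1*(-261) + Q(-15, -20))*(-499) = (-1*(-261) + (-4/(-15) + (⅒)*(-15)))*(-499) = (261 + (-4*(-1/15) - 3/2))*(-499) = (261 + (4/15 - 3/2))*(-499) = (261 - 37/30)*(-499) = (7793/30)*(-499) = -3888707/30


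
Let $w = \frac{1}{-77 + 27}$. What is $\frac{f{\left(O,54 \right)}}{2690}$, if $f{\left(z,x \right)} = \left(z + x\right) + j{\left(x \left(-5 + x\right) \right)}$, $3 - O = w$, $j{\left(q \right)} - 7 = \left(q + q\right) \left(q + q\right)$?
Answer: $\frac{1400266401}{134500} \approx 10411.0$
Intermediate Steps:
$w = - \frac{1}{50}$ ($w = \frac{1}{-50} = - \frac{1}{50} \approx -0.02$)
$j{\left(q \right)} = 7 + 4 q^{2}$ ($j{\left(q \right)} = 7 + \left(q + q\right) \left(q + q\right) = 7 + 2 q 2 q = 7 + 4 q^{2}$)
$O = \frac{151}{50}$ ($O = 3 - - \frac{1}{50} = 3 + \frac{1}{50} = \frac{151}{50} \approx 3.02$)
$f{\left(z,x \right)} = 7 + x + z + 4 x^{2} \left(-5 + x\right)^{2}$ ($f{\left(z,x \right)} = \left(z + x\right) + \left(7 + 4 \left(x \left(-5 + x\right)\right)^{2}\right) = \left(x + z\right) + \left(7 + 4 x^{2} \left(-5 + x\right)^{2}\right) = 7 + x + z + 4 x^{2} \left(-5 + x\right)^{2}$)
$\frac{f{\left(O,54 \right)}}{2690} = \frac{7 + 54 + \frac{151}{50} + 4 \cdot 54^{2} \left(-5 + 54\right)^{2}}{2690} = \left(7 + 54 + \frac{151}{50} + 4 \cdot 2916 \cdot 49^{2}\right) \frac{1}{2690} = \left(7 + 54 + \frac{151}{50} + 4 \cdot 2916 \cdot 2401\right) \frac{1}{2690} = \left(7 + 54 + \frac{151}{50} + 28005264\right) \frac{1}{2690} = \frac{1400266401}{50} \cdot \frac{1}{2690} = \frac{1400266401}{134500}$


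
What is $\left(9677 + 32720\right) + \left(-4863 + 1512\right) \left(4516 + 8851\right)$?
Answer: $-44750420$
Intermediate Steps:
$\left(9677 + 32720\right) + \left(-4863 + 1512\right) \left(4516 + 8851\right) = 42397 - 44792817 = -44750420$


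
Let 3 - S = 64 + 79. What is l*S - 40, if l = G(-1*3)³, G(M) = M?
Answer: 3740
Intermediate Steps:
S = -140 (S = 3 - (64 + 79) = 3 - 1*143 = 3 - 143 = -140)
l = -27 (l = (-1*3)³ = (-3)³ = -27)
l*S - 40 = -27*(-140) - 40 = 3780 - 40 = 3740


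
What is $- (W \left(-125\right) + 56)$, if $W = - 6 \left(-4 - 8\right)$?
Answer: $8944$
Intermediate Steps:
$W = 72$ ($W = \left(-6\right) \left(-12\right) = 72$)
$- (W \left(-125\right) + 56) = - (72 \left(-125\right) + 56) = - (-9000 + 56) = \left(-1\right) \left(-8944\right) = 8944$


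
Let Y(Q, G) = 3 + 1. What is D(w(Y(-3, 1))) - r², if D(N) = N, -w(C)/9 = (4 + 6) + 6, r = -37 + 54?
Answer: -433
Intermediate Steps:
r = 17
Y(Q, G) = 4
w(C) = -144 (w(C) = -9*((4 + 6) + 6) = -9*(10 + 6) = -9*16 = -144)
D(w(Y(-3, 1))) - r² = -144 - 1*17² = -144 - 1*289 = -144 - 289 = -433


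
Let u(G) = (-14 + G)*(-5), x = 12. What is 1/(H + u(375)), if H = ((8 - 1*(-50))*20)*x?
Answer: 1/12115 ≈ 8.2542e-5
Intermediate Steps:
u(G) = 70 - 5*G
H = 13920 (H = ((8 - 1*(-50))*20)*12 = ((8 + 50)*20)*12 = (58*20)*12 = 1160*12 = 13920)
1/(H + u(375)) = 1/(13920 + (70 - 5*375)) = 1/(13920 + (70 - 1875)) = 1/(13920 - 1805) = 1/12115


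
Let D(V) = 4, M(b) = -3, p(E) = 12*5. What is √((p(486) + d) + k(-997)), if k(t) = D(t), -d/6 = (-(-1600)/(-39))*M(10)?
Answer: 8*I*√1781/13 ≈ 25.97*I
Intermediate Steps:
p(E) = 60
d = -9600/13 (d = -6*(-(-1600)/(-39))*(-3) = -6*(-(-1600)*(-1)/39)*(-3) = -6*(-40*40/39)*(-3) = -(-3200)*(-3)/13 = -6*1600/13 = -9600/13 ≈ -738.46)
k(t) = 4
√((p(486) + d) + k(-997)) = √((60 - 9600/13) + 4) = √(-8820/13 + 4) = √(-8768/13) = 8*I*√1781/13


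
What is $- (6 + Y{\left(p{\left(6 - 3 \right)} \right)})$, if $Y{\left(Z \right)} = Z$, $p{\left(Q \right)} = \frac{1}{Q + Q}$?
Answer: $- \frac{37}{6} \approx -6.1667$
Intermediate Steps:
$p{\left(Q \right)} = \frac{1}{2 Q}$
$- (6 + Y{\left(p{\left(6 - 3 \right)} \right)}) = - (6 + \frac{1}{2 \left(6 - 3\right)}) = - (6 + \frac{1}{2 \cdot 3}) = - (6 + \frac{1}{2} \cdot \frac{1}{3}) = - (6 + \frac{1}{6}) = \left(-1\right) \frac{37}{6} = - \frac{37}{6}$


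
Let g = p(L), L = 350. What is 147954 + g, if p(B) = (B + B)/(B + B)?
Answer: 147955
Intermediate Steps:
p(B) = 1 (p(B) = (2*B)/((2*B)) = (2*B)*(1/(2*B)) = 1)
g = 1
147954 + g = 147954 + 1 = 147955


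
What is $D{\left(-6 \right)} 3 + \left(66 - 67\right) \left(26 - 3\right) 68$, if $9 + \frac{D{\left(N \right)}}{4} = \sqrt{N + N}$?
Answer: $-1672 + 24 i \sqrt{3} \approx -1672.0 + 41.569 i$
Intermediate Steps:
$D{\left(N \right)} = -36 + 4 \sqrt{2} \sqrt{N}$ ($D{\left(N \right)} = -36 + 4 \sqrt{N + N} = -36 + 4 \sqrt{2 N} = -36 + 4 \sqrt{2} \sqrt{N}$)
$D{\left(-6 \right)} 3 + \left(66 - 67\right) \left(26 - 3\right) 68 = \left(-36 + 4 \sqrt{2} \sqrt{-6}\right) 3 + \left(66 - 67\right) \left(26 - 3\right) 68 = \left(-36 + 4 \sqrt{2} i \sqrt{6}\right) 3 + \left(-1\right) 23 \cdot 68 = \left(-36 + 8 i \sqrt{3}\right) 3 - 1564 = \left(-108 + 24 i \sqrt{3}\right) - 1564 = -1672 + 24 i \sqrt{3}$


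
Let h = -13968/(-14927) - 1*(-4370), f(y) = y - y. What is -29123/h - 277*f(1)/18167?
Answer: -434719021/65244958 ≈ -6.6629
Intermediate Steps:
f(y) = 0
h = 65244958/14927 (h = -13968*(-1/14927) + 4370 = 13968/14927 + 4370 = 65244958/14927 ≈ 4370.9)
-29123/h - 277*f(1)/18167 = -29123/65244958/14927 - 277*0/18167 = -29123*14927/65244958 + 0*(1/18167) = -434719021/65244958 + 0 = -434719021/65244958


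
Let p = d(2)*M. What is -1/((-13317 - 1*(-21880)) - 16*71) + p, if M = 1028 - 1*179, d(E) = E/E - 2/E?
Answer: -1/7427 ≈ -0.00013464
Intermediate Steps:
d(E) = 1 - 2/E
M = 849 (M = 1028 - 179 = 849)
p = 0 (p = ((-2 + 2)/2)*849 = ((1/2)*0)*849 = 0*849 = 0)
-1/((-13317 - 1*(-21880)) - 16*71) + p = -1/((-13317 - 1*(-21880)) - 16*71) + 0 = -1/((-13317 + 21880) - 1136) + 0 = -1/(8563 - 1136) + 0 = -1/7427 + 0 = -1/7427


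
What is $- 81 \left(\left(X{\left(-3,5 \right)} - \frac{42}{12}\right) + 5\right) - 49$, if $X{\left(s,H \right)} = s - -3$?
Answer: $- \frac{341}{2} \approx -170.5$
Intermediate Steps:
$X{\left(s,H \right)} = 3 + s$ ($X{\left(s,H \right)} = s + 3 = 3 + s$)
$- 81 \left(\left(X{\left(-3,5 \right)} - \frac{42}{12}\right) + 5\right) - 49 = - 81 \left(\left(\left(3 - 3\right) - \frac{42}{12}\right) + 5\right) - 49 = - 81 \left(\left(0 - \frac{7}{2}\right) + 5\right) - 49 = - 81 \left(- \frac{7}{2} + 5\right) - 49 = \left(-81\right) \frac{3}{2} - 49 = - \frac{243}{2} - 49 = - \frac{341}{2}$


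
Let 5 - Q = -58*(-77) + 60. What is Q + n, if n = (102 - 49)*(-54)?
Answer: -7383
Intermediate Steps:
Q = -4521 (Q = 5 - (-58*(-77) + 60) = 5 - (4466 + 60) = 5 - 1*4526 = 5 - 4526 = -4521)
n = -2862 (n = 53*(-54) = -2862)
Q + n = -4521 - 2862 = -7383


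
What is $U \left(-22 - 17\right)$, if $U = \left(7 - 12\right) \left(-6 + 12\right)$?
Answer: $1170$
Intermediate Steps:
$U = -30$ ($U = \left(-5\right) 6 = -30$)
$U \left(-22 - 17\right) = - 30 \left(-22 - 17\right) = \left(-30\right) \left(-39\right) = 1170$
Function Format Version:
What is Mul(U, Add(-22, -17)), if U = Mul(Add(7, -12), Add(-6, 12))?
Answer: 1170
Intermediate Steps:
U = -30 (U = Mul(-5, 6) = -30)
Mul(U, Add(-22, -17)) = Mul(-30, Add(-22, -17)) = Mul(-30, -39) = 1170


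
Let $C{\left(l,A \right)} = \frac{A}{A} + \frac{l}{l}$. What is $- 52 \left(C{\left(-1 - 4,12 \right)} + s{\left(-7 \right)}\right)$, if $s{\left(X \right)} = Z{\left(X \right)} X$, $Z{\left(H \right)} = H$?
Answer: $-2652$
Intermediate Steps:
$C{\left(l,A \right)} = 2$ ($C{\left(l,A \right)} = 1 + 1 = 2$)
$s{\left(X \right)} = X^{2}$ ($s{\left(X \right)} = X X = X^{2}$)
$- 52 \left(C{\left(-1 - 4,12 \right)} + s{\left(-7 \right)}\right) = - 52 \left(2 + \left(-7\right)^{2}\right) = - 52 \left(2 + 49\right) = \left(-52\right) 51 = -2652$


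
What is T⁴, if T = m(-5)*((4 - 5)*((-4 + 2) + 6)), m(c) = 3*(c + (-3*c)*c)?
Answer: 849346560000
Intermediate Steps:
m(c) = -9*c² + 3*c (m(c) = 3*(c - 3*c²) = -9*c² + 3*c)
T = 960 (T = (3*(-5)*(1 - 3*(-5)))*((4 - 5)*((-4 + 2) + 6)) = (3*(-5)*(1 + 15))*(-(-2 + 6)) = (3*(-5)*16)*(-1*4) = -240*(-4) = 960)
T⁴ = 960⁴ = 849346560000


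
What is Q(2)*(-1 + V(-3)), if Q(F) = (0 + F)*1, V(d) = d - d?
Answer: -2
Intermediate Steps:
V(d) = 0
Q(F) = F (Q(F) = F*1 = F)
Q(2)*(-1 + V(-3)) = 2*(-1 + 0) = 2*(-1) = -2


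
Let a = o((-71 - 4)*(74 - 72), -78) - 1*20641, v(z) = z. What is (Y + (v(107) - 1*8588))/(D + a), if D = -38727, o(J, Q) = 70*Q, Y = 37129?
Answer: -7162/16207 ≈ -0.44191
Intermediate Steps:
a = -26101 (a = 70*(-78) - 1*20641 = -5460 - 20641 = -26101)
(Y + (v(107) - 1*8588))/(D + a) = (37129 + (107 - 1*8588))/(-38727 - 26101) = (37129 + (107 - 8588))/(-64828) = (37129 - 8481)*(-1/64828) = 28648*(-1/64828) = -7162/16207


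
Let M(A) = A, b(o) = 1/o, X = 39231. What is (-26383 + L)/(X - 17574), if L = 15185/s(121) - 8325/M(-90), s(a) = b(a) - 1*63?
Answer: -101111788/82534827 ≈ -1.2251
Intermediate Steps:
b(o) = 1/o
s(a) = -63 + 1/a (s(a) = 1/a - 1*63 = 1/a - 63 = -63 + 1/a)
L = -566175/3811 (L = 15185/(-63 + 1/121) - 8325/(-90) = 15185/(-63 + 1/121) - 8325*(-1/90) = 15185/(-7622/121) + 185/2 = 15185*(-121/7622) + 185/2 = -1837385/7622 + 185/2 = -566175/3811 ≈ -148.56)
(-26383 + L)/(X - 17574) = (-26383 - 566175/3811)/(39231 - 17574) = -101111788/3811/21657 = -101111788/3811*1/21657 = -101111788/82534827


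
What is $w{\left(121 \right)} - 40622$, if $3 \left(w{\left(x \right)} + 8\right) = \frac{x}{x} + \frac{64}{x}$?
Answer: $- \frac{14748505}{363} \approx -40630.0$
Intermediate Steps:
$w{\left(x \right)} = - \frac{23}{3} + \frac{64}{3 x}$ ($w{\left(x \right)} = -8 + \frac{\frac{x}{x} + \frac{64}{x}}{3} = -8 + \frac{1 + \frac{64}{x}}{3} = -8 + \left(\frac{1}{3} + \frac{64}{3 x}\right) = - \frac{23}{3} + \frac{64}{3 x}$)
$w{\left(121 \right)} - 40622 = \frac{64 - 2783}{3 \cdot 121} - 40622 = \frac{1}{3} \cdot \frac{1}{121} \left(64 - 2783\right) - 40622 = \frac{1}{3} \cdot \frac{1}{121} \left(-2719\right) - 40622 = - \frac{2719}{363} - 40622 = - \frac{14748505}{363}$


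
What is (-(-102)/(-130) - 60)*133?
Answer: -525483/65 ≈ -8084.4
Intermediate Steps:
(-(-102)/(-130) - 60)*133 = (-(-102)*(-1)/130 - 60)*133 = (-1*51/65 - 60)*133 = (-51/65 - 60)*133 = -3951/65*133 = -525483/65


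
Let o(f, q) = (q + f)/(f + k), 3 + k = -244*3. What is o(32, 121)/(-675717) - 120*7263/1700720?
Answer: -492876261285/961775485258 ≈ -0.51246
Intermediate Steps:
k = -735 (k = -3 - 244*3 = -3 - 732 = -735)
o(f, q) = (f + q)/(-735 + f) (o(f, q) = (q + f)/(f - 735) = (f + q)/(-735 + f))
o(32, 121)/(-675717) - 120*7263/1700720 = ((32 + 121)/(-735 + 32))/(-675717) - 120*7263/1700720 = (153/(-703))*(-1/675717) - 871560*1/1700720 = -1/703*153*(-1/675717) - 21789/42518 = -153/703*(-1/675717) - 21789/42518 = 51/158343017 - 21789/42518 = -492876261285/961775485258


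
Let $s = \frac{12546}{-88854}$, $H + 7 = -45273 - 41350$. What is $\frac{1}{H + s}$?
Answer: $- \frac{14809}{1282905761} \approx -1.1543 \cdot 10^{-5}$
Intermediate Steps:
$H = -86630$ ($H = -7 - 86623 = -86630$)
$s = - \frac{2091}{14809}$ ($s = 12546 \left(- \frac{1}{88854}\right) = - \frac{2091}{14809} \approx -0.1412$)
$\frac{1}{H + s} = \frac{1}{-86630 - \frac{2091}{14809}} = \frac{1}{- \frac{1282905761}{14809}} = - \frac{14809}{1282905761}$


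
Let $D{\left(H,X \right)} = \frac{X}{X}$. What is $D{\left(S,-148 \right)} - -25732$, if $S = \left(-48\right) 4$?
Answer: $25733$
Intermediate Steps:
$S = -192$
$D{\left(H,X \right)} = 1$
$D{\left(S,-148 \right)} - -25732 = 1 - -25732 = 1 + 25732 = 25733$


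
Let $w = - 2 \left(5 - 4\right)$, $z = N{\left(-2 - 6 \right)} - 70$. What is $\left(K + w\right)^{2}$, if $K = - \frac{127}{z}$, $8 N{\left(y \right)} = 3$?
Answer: $\frac{9604}{310249} \approx 0.030956$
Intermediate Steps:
$N{\left(y \right)} = \frac{3}{8}$ ($N{\left(y \right)} = \frac{1}{8} \cdot 3 = \frac{3}{8}$)
$z = - \frac{557}{8}$ ($z = \frac{3}{8} - 70 = - \frac{557}{8} \approx -69.625$)
$K = \frac{1016}{557}$ ($K = - \frac{127}{- \frac{557}{8}} = \left(-127\right) \left(- \frac{8}{557}\right) = \frac{1016}{557} \approx 1.8241$)
$w = -2$ ($w = \left(-2\right) 1 = -2$)
$\left(K + w\right)^{2} = \left(\frac{1016}{557} - 2\right)^{2} = \left(- \frac{98}{557}\right)^{2} = \frac{9604}{310249}$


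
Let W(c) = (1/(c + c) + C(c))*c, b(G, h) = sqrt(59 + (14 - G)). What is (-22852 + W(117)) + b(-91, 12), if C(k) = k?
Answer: -18325/2 + 2*sqrt(41) ≈ -9149.7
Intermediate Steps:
b(G, h) = sqrt(73 - G)
W(c) = c*(c + 1/(2*c)) (W(c) = (1/(c + c) + c)*c = (1/(2*c) + c)*c = (c + 1/(2*c))*c = c*(c + 1/(2*c)))
(-22852 + W(117)) + b(-91, 12) = (-22852 + (1/2 + 117**2)) + sqrt(73 - 1*(-91)) = (-22852 + (1/2 + 13689)) + sqrt(73 + 91) = (-22852 + 27379/2) + sqrt(164) = -18325/2 + 2*sqrt(41)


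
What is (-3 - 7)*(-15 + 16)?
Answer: -10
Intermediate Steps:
(-3 - 7)*(-15 + 16) = -10*1 = -10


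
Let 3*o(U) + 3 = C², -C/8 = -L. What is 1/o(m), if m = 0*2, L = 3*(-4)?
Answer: 1/3071 ≈ 0.00032563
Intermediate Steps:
L = -12
C = -96 (C = -(-8)*(-12) = -8*12 = -96)
m = 0
o(U) = 3071 (o(U) = -1 + (⅓)*(-96)² = -1 + (⅓)*9216 = -1 + 3072 = 3071)
1/o(m) = 1/3071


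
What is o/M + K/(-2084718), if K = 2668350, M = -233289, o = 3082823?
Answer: -1174885550344/81056962917 ≈ -14.495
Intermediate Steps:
o/M + K/(-2084718) = 3082823/(-233289) + 2668350/(-2084718) = 3082823*(-1/233289) + 2668350*(-1/2084718) = -3082823/233289 - 444725/347453 = -1174885550344/81056962917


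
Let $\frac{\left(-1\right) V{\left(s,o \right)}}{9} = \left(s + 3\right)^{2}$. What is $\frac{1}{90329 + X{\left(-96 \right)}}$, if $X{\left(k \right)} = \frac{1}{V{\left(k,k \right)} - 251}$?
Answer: $\frac{78092}{7053972267} \approx 1.1071 \cdot 10^{-5}$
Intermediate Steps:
$V{\left(s,o \right)} = - 9 \left(3 + s\right)^{2}$ ($V{\left(s,o \right)} = - 9 \left(s + 3\right)^{2} = - 9 \left(3 + s\right)^{2}$)
$X{\left(k \right)} = \frac{1}{-251 - 9 \left(3 + k\right)^{2}}$ ($X{\left(k \right)} = \frac{1}{- 9 \left(3 + k\right)^{2} - 251} = \frac{1}{-251 - 9 \left(3 + k\right)^{2}}$)
$\frac{1}{90329 + X{\left(-96 \right)}} = \frac{1}{90329 - \frac{1}{251 + 9 \left(3 - 96\right)^{2}}} = \frac{1}{90329 - \frac{1}{251 + 9 \left(-93\right)^{2}}} = \frac{1}{90329 - \frac{1}{251 + 9 \cdot 8649}} = \frac{1}{90329 - \frac{1}{251 + 77841}} = \frac{1}{90329 - \frac{1}{78092}} = \frac{1}{\frac{7053972267}{78092}} = \frac{78092}{7053972267}$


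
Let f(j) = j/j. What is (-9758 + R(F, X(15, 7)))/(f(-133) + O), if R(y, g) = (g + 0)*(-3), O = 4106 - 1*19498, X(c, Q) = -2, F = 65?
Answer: 9752/15391 ≈ 0.63362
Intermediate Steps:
f(j) = 1
O = -15392 (O = 4106 - 19498 = -15392)
R(y, g) = -3*g (R(y, g) = g*(-3) = -3*g)
(-9758 + R(F, X(15, 7)))/(f(-133) + O) = (-9758 - 3*(-2))/(1 - 15392) = (-9758 + 6)/(-15391) = -9752*(-1/15391) = 9752/15391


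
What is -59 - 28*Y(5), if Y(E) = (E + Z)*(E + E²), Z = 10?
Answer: -12659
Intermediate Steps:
Y(E) = (10 + E)*(E + E²) (Y(E) = (E + 10)*(E + E²) = (10 + E)*(E + E²))
-59 - 28*Y(5) = -59 - 140*(10 + 5² + 11*5) = -59 - 140*(10 + 25 + 55) = -59 - 140*90 = -59 - 28*450 = -59 - 12600 = -12659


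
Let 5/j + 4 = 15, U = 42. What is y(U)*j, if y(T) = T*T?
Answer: 8820/11 ≈ 801.82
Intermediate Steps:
j = 5/11 (j = 5/(-4 + 15) = 5/11 ≈ 0.45455)
y(T) = T**2
y(U)*j = 42**2*(5/11) = 1764*(5/11) = 8820/11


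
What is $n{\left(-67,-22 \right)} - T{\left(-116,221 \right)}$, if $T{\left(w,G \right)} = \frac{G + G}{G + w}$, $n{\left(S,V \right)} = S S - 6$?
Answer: $\frac{470273}{105} \approx 4478.8$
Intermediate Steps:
$n{\left(S,V \right)} = -6 + S^{2}$ ($n{\left(S,V \right)} = S^{2} - 6 = -6 + S^{2}$)
$T{\left(w,G \right)} = \frac{2 G}{G + w}$
$n{\left(-67,-22 \right)} - T{\left(-116,221 \right)} = \left(-6 + \left(-67\right)^{2}\right) - 2 \cdot 221 \frac{1}{221 - 116} = \left(-6 + 4489\right) - 2 \cdot 221 \cdot \frac{1}{105} = 4483 - 2 \cdot 221 \cdot \frac{1}{105} = 4483 - \frac{442}{105} = \frac{470273}{105}$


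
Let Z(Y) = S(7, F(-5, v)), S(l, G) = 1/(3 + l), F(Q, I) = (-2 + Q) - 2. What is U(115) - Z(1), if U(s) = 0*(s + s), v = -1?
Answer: -⅒ ≈ -0.10000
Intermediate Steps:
F(Q, I) = -4 + Q
Z(Y) = ⅒ (Z(Y) = 1/(3 + 7) = 1/10 = ⅒)
U(s) = 0 (U(s) = 0*(2*s) = 0)
U(115) - Z(1) = 0 - 1*⅒ = 0 - ⅒ = -⅒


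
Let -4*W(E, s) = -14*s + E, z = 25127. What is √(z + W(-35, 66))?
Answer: √101467/2 ≈ 159.27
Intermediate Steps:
W(E, s) = -E/4 + 7*s/2 (W(E, s) = -(-14*s + E)/4 = -(E - 14*s)/4 = -E/4 + 7*s/2)
√(z + W(-35, 66)) = √(25127 + (-¼*(-35) + (7/2)*66)) = √(25127 + (35/4 + 231)) = √(25127 + 959/4) = √(101467/4) = √101467/2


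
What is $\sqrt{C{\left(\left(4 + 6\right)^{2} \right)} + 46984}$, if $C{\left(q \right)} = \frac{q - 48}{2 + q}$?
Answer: $\frac{\sqrt{122206710}}{51} \approx 216.76$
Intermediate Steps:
$C{\left(q \right)} = \frac{-48 + q}{2 + q}$
$\sqrt{C{\left(\left(4 + 6\right)^{2} \right)} + 46984} = \sqrt{\frac{-48 + \left(4 + 6\right)^{2}}{2 + \left(4 + 6\right)^{2}} + 46984} = \sqrt{\frac{-48 + 10^{2}}{2 + 10^{2}} + 46984} = \sqrt{\frac{-48 + 100}{2 + 100} + 46984} = \sqrt{\frac{1}{102} \cdot 52 + 46984} = \sqrt{\frac{26}{51} + 46984} = \sqrt{\frac{2396210}{51}} = \frac{\sqrt{122206710}}{51}$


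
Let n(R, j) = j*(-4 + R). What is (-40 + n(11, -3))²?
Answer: 3721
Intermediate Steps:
(-40 + n(11, -3))² = (-40 - 3*(-4 + 11))² = (-40 - 3*7)² = (-40 - 21)² = (-61)² = 3721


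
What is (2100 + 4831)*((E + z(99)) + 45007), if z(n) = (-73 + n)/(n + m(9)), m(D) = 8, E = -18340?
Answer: 19776880745/107 ≈ 1.8483e+8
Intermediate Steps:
z(n) = (-73 + n)/(8 + n) (z(n) = (-73 + n)/(n + 8) = (-73 + n)/(8 + n))
(2100 + 4831)*((E + z(99)) + 45007) = (2100 + 4831)*((-18340 + (-73 + 99)/(8 + 99)) + 45007) = 6931*((-18340 + 26/107) + 45007) = 6931*(-1962354/107 + 45007) = 6931*(2853395/107) = 19776880745/107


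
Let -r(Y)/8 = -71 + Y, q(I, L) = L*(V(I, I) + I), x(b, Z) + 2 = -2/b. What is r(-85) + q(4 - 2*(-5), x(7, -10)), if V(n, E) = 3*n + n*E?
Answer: 672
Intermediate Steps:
V(n, E) = 3*n + E*n
x(b, Z) = -2 - 2/b
q(I, L) = L*(I + I*(3 + I)) (q(I, L) = L*(I*(3 + I) + I) = L*(I + I*(3 + I)))
r(Y) = 568 - 8*Y (r(Y) = -8*(-71 + Y) = 568 - 8*Y)
r(-85) + q(4 - 2*(-5), x(7, -10)) = (568 - 8*(-85)) + (4 - 2*(-5))*(-2 - 2/7)*(4 + (4 - 2*(-5))) = (568 + 680) + (4 + 10)*(-2 - 2*1/7)*(4 + (4 + 10)) = 1248 + 14*(-2 - 2/7)*(4 + 14) = 1248 + 14*(-16/7)*18 = 1248 - 576 = 672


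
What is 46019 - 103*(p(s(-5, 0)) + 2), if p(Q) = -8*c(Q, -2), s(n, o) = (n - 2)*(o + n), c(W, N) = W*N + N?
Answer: -13515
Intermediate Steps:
c(W, N) = N + N*W (c(W, N) = N*W + N = N + N*W)
s(n, o) = (-2 + n)*(n + o)
p(Q) = 16 + 16*Q (p(Q) = -(-16)*(1 + Q) = -8*(-2 - 2*Q) = 16 + 16*Q)
46019 - 103*(p(s(-5, 0)) + 2) = 46019 - 103*((16 + 16*((-5)² - 2*(-5) - 2*0 - 5*0)) + 2) = 46019 - 103*((16 + 16*(25 + 10 + 0 + 0)) + 2) = 46019 - 103*((16 + 16*35) + 2) = 46019 - 103*((16 + 560) + 2) = 46019 - 103*(576 + 2) = 46019 - 103*578 = 46019 - 59534 = -13515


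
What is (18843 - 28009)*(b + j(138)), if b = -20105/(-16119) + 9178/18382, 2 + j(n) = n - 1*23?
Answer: -11986078205986/11396133 ≈ -1.0518e+6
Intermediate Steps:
j(n) = -25 + n (j(n) = -2 + (n - 1*23) = -2 + (n - 23) = -2 + (-23 + n) = -25 + n)
b = 19904242/11396133 (b = -20105*(-1/16119) + 9178*(1/18382) = 20105/16119 + 353/707 = 19904242/11396133 ≈ 1.7466)
(18843 - 28009)*(b + j(138)) = (18843 - 28009)*(19904242/11396133 + (-25 + 138)) = -9166*(19904242/11396133 + 113) = -9166*1307667271/11396133 = -11986078205986/11396133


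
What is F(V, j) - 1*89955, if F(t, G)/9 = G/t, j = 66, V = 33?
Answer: -89937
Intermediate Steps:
F(t, G) = 9*G/t (F(t, G) = 9*(G/t) = 9*G/t)
F(V, j) - 1*89955 = 9*66/33 - 1*89955 = 9*66*(1/33) - 89955 = 18 - 89955 = -89937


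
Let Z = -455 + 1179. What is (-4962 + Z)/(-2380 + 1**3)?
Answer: 326/183 ≈ 1.7814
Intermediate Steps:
Z = 724
(-4962 + Z)/(-2380 + 1**3) = (-4962 + 724)/(-2380 + 1**3) = -4238/(-2380 + 1) = -4238/(-2379) = -4238*(-1/2379) = 326/183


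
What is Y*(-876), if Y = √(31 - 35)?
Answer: -1752*I ≈ -1752.0*I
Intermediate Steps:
Y = 2*I (Y = √(-4) = 2*I ≈ 2.0*I)
Y*(-876) = (2*I)*(-876) = -1752*I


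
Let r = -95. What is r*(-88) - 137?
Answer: 8223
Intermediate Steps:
r*(-88) - 137 = -95*(-88) - 137 = 8360 - 137 = 8223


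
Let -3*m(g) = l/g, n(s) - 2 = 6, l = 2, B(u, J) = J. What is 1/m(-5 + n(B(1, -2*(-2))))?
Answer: -9/2 ≈ -4.5000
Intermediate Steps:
n(s) = 8 (n(s) = 2 + 6 = 8)
m(g) = -2/(3*g)
1/m(-5 + n(B(1, -2*(-2)))) = 1/(-2/(3*(-5 + 8))) = 1/(-⅔/3) = 1/(-⅔*⅓) = 1/(-2/9) = -9/2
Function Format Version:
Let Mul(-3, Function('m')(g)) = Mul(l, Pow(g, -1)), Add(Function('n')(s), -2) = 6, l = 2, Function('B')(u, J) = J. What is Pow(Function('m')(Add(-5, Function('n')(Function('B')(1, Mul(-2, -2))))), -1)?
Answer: Rational(-9, 2) ≈ -4.5000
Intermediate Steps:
Function('n')(s) = 8 (Function('n')(s) = Add(2, 6) = 8)
Function('m')(g) = Mul(Rational(-2, 3), Pow(g, -1)) (Function('m')(g) = Mul(Rational(-1, 3), Mul(2, Pow(g, -1))) = Mul(Rational(-2, 3), Pow(g, -1)))
Pow(Function('m')(Add(-5, Function('n')(Function('B')(1, Mul(-2, -2))))), -1) = Pow(Mul(Rational(-2, 3), Pow(Add(-5, 8), -1)), -1) = Pow(Mul(Rational(-2, 3), Pow(3, -1)), -1) = Pow(Mul(Rational(-2, 3), Rational(1, 3)), -1) = Pow(Rational(-2, 9), -1) = Rational(-9, 2)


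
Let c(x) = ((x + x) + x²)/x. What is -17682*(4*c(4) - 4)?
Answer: -353640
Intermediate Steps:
c(x) = (x² + 2*x)/x (c(x) = (2*x + x²)/x = (x² + 2*x)/x)
-17682*(4*c(4) - 4) = -17682*(4*(2 + 4) - 4) = -17682*(4*6 - 4) = -17682*(24 - 4) = -17682*20 = -353640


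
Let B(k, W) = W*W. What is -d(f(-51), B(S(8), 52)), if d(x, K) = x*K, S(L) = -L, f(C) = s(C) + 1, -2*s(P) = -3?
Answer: -6760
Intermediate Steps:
s(P) = 3/2 (s(P) = -½*(-3) = 3/2)
f(C) = 5/2 (f(C) = 3/2 + 1 = 5/2)
B(k, W) = W²
d(x, K) = K*x
-d(f(-51), B(S(8), 52)) = -52²*5/2 = -2704*5/2 = -1*6760 = -6760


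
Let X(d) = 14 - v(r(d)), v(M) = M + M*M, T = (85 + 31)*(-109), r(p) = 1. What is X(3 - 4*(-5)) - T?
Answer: 12656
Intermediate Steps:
T = -12644 (T = 116*(-109) = -12644)
v(M) = M + M²
X(d) = 12 (X(d) = 14 - (1 + 1) = 14 - 2 = 12)
X(3 - 4*(-5)) - T = 12 - 1*(-12644) = 12 + 12644 = 12656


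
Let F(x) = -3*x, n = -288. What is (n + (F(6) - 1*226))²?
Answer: 283024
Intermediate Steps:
(n + (F(6) - 1*226))² = (-288 + (-3*6 - 1*226))² = (-288 + (-18 - 226))² = (-288 - 244)² = (-532)² = 283024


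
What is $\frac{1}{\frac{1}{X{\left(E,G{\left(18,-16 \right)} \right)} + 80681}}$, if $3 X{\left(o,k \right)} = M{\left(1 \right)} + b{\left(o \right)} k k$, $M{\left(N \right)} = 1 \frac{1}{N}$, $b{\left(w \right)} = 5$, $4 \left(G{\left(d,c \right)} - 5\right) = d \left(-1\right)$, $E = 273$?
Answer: $\frac{322727}{4} \approx 80682.0$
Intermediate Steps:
$G{\left(d,c \right)} = 5 - \frac{d}{4}$ ($G{\left(d,c \right)} = 5 + \frac{d \left(-1\right)}{4} = 5 + \frac{\left(-1\right) d}{4} = 5 - \frac{d}{4}$)
$M{\left(N \right)} = \frac{1}{N}$
$X{\left(o,k \right)} = \frac{1}{3} + \frac{5 k^{2}}{3}$ ($X{\left(o,k \right)} = \frac{1^{-1} + 5 k k}{3} = \frac{1 + 5 k^{2}}{3} = \frac{1}{3} + \frac{5 k^{2}}{3}$)
$\frac{1}{\frac{1}{X{\left(E,G{\left(18,-16 \right)} \right)} + 80681}} = \frac{1}{\frac{1}{\left(\frac{1}{3} + \frac{5 \left(5 - \frac{9}{2}\right)^{2}}{3}\right) + 80681}} = \frac{1}{\frac{1}{\left(\frac{1}{3} + \frac{5}{3 \cdot 4}\right) + 80681}} = \frac{1}{\frac{1}{\left(\frac{1}{3} + \frac{5}{3} \cdot \frac{1}{4}\right) + 80681}} = \frac{1}{\frac{1}{\left(\frac{1}{3} + \frac{5}{12}\right) + 80681}} = \frac{1}{\frac{1}{\frac{3}{4} + 80681}} = \frac{1}{\frac{1}{\frac{322727}{4}}} = \frac{1}{\frac{4}{322727}} = \frac{322727}{4}$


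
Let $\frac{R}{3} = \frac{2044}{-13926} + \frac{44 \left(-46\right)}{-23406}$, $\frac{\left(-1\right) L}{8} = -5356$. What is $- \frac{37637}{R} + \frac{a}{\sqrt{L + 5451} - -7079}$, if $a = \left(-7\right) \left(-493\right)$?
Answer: $\frac{4265128889195906516}{20500808769435} - \frac{3451 \sqrt{48299}}{50063942} \approx 2.0805 \cdot 10^{5}$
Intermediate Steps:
$L = 42848$ ($L = \left(-8\right) \left(-5356\right) = 42848$)
$a = 3451$
$R = - \frac{1637970}{9054221}$ ($R = 3 \left(\frac{2044}{-13926} + \frac{44 \left(-46\right)}{-23406}\right) = 3 \left(2044 \left(- \frac{1}{13926}\right) - - \frac{1012}{11703}\right) = 3 \left(- \frac{1022}{6963} + \frac{1012}{11703}\right) = 3 \left(- \frac{545990}{9054221}\right) = - \frac{1637970}{9054221} \approx -0.18091$)
$- \frac{37637}{R} + \frac{a}{\sqrt{L + 5451} - -7079} = - \frac{37637}{- \frac{1637970}{9054221}} + \frac{3451}{\sqrt{42848 + 5451} - -7079} = \left(-37637\right) \left(- \frac{9054221}{1637970}\right) + \frac{3451}{\sqrt{48299} + 7079} = \frac{340773715777}{1637970} + \frac{3451}{7079 + \sqrt{48299}}$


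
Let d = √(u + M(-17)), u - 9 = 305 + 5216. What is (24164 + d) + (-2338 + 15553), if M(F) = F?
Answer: 37379 + √5513 ≈ 37453.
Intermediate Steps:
u = 5530 (u = 9 + (305 + 5216) = 9 + 5521 = 5530)
d = √5513 (d = √(5530 - 17) = √5513 ≈ 74.250)
(24164 + d) + (-2338 + 15553) = (24164 + √5513) + (-2338 + 15553) = (24164 + √5513) + 13215 = 37379 + √5513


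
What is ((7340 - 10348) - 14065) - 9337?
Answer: -26410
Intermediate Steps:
((7340 - 10348) - 14065) - 9337 = (-3008 - 14065) - 9337 = -17073 - 9337 = -26410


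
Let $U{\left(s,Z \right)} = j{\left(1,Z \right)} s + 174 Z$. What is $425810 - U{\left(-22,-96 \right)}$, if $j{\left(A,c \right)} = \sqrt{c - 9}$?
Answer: $442514 + 22 i \sqrt{105} \approx 4.4251 \cdot 10^{5} + 225.43 i$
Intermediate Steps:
$j{\left(A,c \right)} = \sqrt{-9 + c}$
$U{\left(s,Z \right)} = 174 Z + s \sqrt{-9 + Z}$ ($U{\left(s,Z \right)} = \sqrt{-9 + Z} s + 174 Z = s \sqrt{-9 + Z} + 174 Z = 174 Z + s \sqrt{-9 + Z}$)
$425810 - U{\left(-22,-96 \right)} = 425810 - \left(174 \left(-96\right) - 22 \sqrt{-9 - 96}\right) = 425810 - \left(-16704 - 22 \sqrt{-105}\right) = 425810 - \left(-16704 - 22 i \sqrt{105}\right) = 425810 + \left(16704 + 22 i \sqrt{105}\right) = 442514 + 22 i \sqrt{105}$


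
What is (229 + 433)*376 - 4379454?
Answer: -4130542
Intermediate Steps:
(229 + 433)*376 - 4379454 = 662*376 - 4379454 = 248912 - 4379454 = -4130542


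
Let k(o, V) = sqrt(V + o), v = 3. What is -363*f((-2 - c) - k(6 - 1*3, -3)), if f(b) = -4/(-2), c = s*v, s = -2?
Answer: -726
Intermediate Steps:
c = -6 (c = -2*3 = -6)
f(b) = 2 (f(b) = -4*(-1/2) = 2)
-363*f((-2 - c) - k(6 - 1*3, -3)) = -363*2 = -726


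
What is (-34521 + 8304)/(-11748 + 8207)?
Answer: 26217/3541 ≈ 7.4038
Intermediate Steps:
(-34521 + 8304)/(-11748 + 8207) = -26217/(-3541) = -26217*(-1/3541) = 26217/3541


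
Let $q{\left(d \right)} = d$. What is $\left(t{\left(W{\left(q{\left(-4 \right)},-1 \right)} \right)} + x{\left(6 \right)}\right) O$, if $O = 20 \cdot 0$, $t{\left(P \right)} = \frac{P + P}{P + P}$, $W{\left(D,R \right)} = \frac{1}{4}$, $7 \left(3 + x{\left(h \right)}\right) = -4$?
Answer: $0$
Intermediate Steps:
$x{\left(h \right)} = - \frac{25}{7}$ ($x{\left(h \right)} = -3 + \frac{1}{7} \left(-4\right) = -3 - \frac{4}{7} = - \frac{25}{7}$)
$W{\left(D,R \right)} = \frac{1}{4}$
$t{\left(P \right)} = 1$ ($t{\left(P \right)} = \frac{2 P}{2 P} = 2 P \frac{1}{2 P} = 1$)
$O = 0$
$\left(t{\left(W{\left(q{\left(-4 \right)},-1 \right)} \right)} + x{\left(6 \right)}\right) O = \left(1 - \frac{25}{7}\right) 0 = \left(- \frac{18}{7}\right) 0 = 0$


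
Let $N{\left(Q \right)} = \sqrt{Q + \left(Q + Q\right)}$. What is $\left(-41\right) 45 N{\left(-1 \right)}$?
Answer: $- 1845 i \sqrt{3} \approx - 3195.6 i$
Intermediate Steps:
$N{\left(Q \right)} = \sqrt{3} \sqrt{Q}$ ($N{\left(Q \right)} = \sqrt{Q + 2 Q} = \sqrt{3 Q} = \sqrt{3} \sqrt{Q}$)
$\left(-41\right) 45 N{\left(-1 \right)} = \left(-41\right) 45 \sqrt{3} \sqrt{-1} = - 1845 \sqrt{3} i = - 1845 i \sqrt{3}$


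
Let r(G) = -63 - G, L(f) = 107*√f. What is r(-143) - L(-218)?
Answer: 80 - 107*I*√218 ≈ 80.0 - 1579.8*I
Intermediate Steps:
r(-143) - L(-218) = (-63 - 1*(-143)) - 107*√(-218) = (-63 + 143) - 107*I*√218 = 80 - 107*I*√218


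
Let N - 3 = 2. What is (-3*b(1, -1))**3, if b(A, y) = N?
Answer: -3375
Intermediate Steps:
N = 5 (N = 3 + 2 = 5)
b(A, y) = 5
(-3*b(1, -1))**3 = (-3*5)**3 = (-15)**3 = -3375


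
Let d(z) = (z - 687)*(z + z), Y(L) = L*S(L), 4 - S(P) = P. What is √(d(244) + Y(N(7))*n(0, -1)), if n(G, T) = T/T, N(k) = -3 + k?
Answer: 2*I*√54046 ≈ 464.96*I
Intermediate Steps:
S(P) = 4 - P
Y(L) = L*(4 - L)
n(G, T) = 1
d(z) = 2*z*(-687 + z) (d(z) = (-687 + z)*(2*z) = 2*z*(-687 + z))
√(d(244) + Y(N(7))*n(0, -1)) = √(2*244*(-687 + 244) + ((-3 + 7)*(4 - (-3 + 7)))*1) = √(2*244*(-443) + (4*(4 - 1*4))*1) = √(-216184 + (4*(4 - 4))*1) = √(-216184 + (4*0)*1) = √(-216184 + 0*1) = √(-216184 + 0) = √(-216184) = 2*I*√54046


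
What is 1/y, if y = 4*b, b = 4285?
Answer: 1/17140 ≈ 5.8343e-5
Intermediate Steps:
y = 17140 (y = 4*4285 = 17140)
1/y = 1/17140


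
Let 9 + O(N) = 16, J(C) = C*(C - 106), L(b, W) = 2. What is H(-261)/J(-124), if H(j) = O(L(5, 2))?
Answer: 7/28520 ≈ 0.00024544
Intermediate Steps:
J(C) = C*(-106 + C)
O(N) = 7 (O(N) = -9 + 16 = 7)
H(j) = 7
H(-261)/J(-124) = 7/((-124*(-106 - 124))) = 7/((-124*(-230))) = 7/28520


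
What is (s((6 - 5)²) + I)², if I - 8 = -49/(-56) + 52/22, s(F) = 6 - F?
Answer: 2042041/7744 ≈ 263.69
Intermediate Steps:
I = 989/88 (I = 8 + (-49/(-56) + 52/22) = 8 + (-49*(-1/56) + 52*(1/22)) = 8 + (7/8 + 26/11) = 8 + 285/88 = 989/88 ≈ 11.239)
(s((6 - 5)²) + I)² = ((6 - (6 - 5)²) + 989/88)² = ((6 - 1*1²) + 989/88)² = ((6 - 1*1) + 989/88)² = ((6 - 1) + 989/88)² = (5 + 989/88)² = (1429/88)² = 2042041/7744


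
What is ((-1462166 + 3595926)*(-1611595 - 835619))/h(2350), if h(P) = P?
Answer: -522176734464/235 ≈ -2.2220e+9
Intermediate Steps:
((-1462166 + 3595926)*(-1611595 - 835619))/h(2350) = ((-1462166 + 3595926)*(-1611595 - 835619))/2350 = (2133760*(-2447214))*(1/2350) = -5221767344640*1/2350 = -522176734464/235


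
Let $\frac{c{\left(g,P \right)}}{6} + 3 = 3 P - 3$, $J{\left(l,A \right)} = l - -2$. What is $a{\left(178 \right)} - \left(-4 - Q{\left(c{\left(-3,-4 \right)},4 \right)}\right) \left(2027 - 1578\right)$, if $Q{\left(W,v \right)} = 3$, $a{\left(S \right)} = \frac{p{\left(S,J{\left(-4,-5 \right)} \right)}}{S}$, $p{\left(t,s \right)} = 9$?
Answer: $\frac{559463}{178} \approx 3143.1$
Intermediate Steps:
$J{\left(l,A \right)} = 2 + l$ ($J{\left(l,A \right)} = l + 2 = 2 + l$)
$a{\left(S \right)} = \frac{9}{S}$
$c{\left(g,P \right)} = -36 + 18 P$ ($c{\left(g,P \right)} = -18 + 6 \left(3 P - 3\right) = -18 + 6 \left(-3 + 3 P\right) = -18 + \left(-18 + 18 P\right) = -36 + 18 P$)
$a{\left(178 \right)} - \left(-4 - Q{\left(c{\left(-3,-4 \right)},4 \right)}\right) \left(2027 - 1578\right) = \frac{9}{178} - \left(-4 - 3\right) \left(2027 - 1578\right) = 9 \cdot \frac{1}{178} - \left(-4 - 3\right) \left(2027 - 1578\right) = \frac{9}{178} - \left(-7\right) 449 = \frac{9}{178} - -3143 = \frac{9}{178} + 3143 = \frac{559463}{178}$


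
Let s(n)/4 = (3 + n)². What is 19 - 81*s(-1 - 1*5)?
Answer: -2897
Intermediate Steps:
s(n) = 4*(3 + n)²
19 - 81*s(-1 - 1*5) = 19 - 324*(3 + (-1 - 1*5))² = 19 - 324*(3 + (-1 - 5))² = 19 - 324*(3 - 6)² = 19 - 324*(-3)² = 19 - 324*9 = 19 - 81*36 = 19 - 2916 = -2897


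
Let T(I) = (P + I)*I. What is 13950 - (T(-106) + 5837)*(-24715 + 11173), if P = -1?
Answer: 232651968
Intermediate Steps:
T(I) = I*(-1 + I) (T(I) = (-1 + I)*I = I*(-1 + I))
13950 - (T(-106) + 5837)*(-24715 + 11173) = 13950 - (-106*(-1 - 106) + 5837)*(-24715 + 11173) = 13950 - (-106*(-107) + 5837)*(-13542) = 13950 - (11342 + 5837)*(-13542) = 13950 - 17179*(-13542) = 13950 - 1*(-232638018) = 13950 + 232638018 = 232651968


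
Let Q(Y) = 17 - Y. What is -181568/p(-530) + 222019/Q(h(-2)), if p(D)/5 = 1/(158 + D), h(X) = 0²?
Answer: 1149346127/85 ≈ 1.3522e+7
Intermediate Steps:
h(X) = 0
p(D) = 5/(158 + D)
-181568/p(-530) + 222019/Q(h(-2)) = -181568/(5/(158 - 530)) + 222019/(17 - 1*0) = -181568/(5/(-372)) + 222019/(17 + 0) = -181568/(5*(-1/372)) + 222019/17 = -181568/(-5/372) + 222019*(1/17) = -181568*(-372/5) + 222019/17 = 67543296/5 + 222019/17 = 1149346127/85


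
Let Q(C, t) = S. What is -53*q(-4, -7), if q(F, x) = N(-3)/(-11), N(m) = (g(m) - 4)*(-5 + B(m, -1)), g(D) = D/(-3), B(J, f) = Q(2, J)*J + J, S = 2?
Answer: 2226/11 ≈ 202.36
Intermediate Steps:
Q(C, t) = 2
B(J, f) = 3*J (B(J, f) = 2*J + J = 3*J)
g(D) = -D/3 (g(D) = D*(-⅓) = -D/3)
N(m) = (-5 + 3*m)*(-4 - m/3) (N(m) = (-m/3 - 4)*(-5 + 3*m) = (-4 - m/3)*(-5 + 3*m) = (-5 + 3*m)*(-4 - m/3))
q(F, x) = -42/11 (q(F, x) = (20 - 1*(-3)² - 31/3*(-3))/(-11) = (20 - 1*9 + 31)*(-1/11) = (20 - 9 + 31)*(-1/11) = 42*(-1/11) = -42/11)
-53*q(-4, -7) = -53*(-42/11) = 2226/11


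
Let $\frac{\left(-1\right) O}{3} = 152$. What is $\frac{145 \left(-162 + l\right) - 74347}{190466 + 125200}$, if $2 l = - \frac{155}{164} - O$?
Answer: $- \frac{2363259}{11504272} \approx -0.20542$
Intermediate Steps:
$O = -456$ ($O = \left(-3\right) 152 = -456$)
$l = \frac{74629}{328}$ ($l = \frac{- \frac{155}{164} - -456}{2} = \frac{\left(-155\right) \frac{1}{164} + 456}{2} = \frac{- \frac{155}{164} + 456}{2} = \frac{1}{2} \cdot \frac{74629}{164} = \frac{74629}{328} \approx 227.53$)
$\frac{145 \left(-162 + l\right) - 74347}{190466 + 125200} = \frac{145 \left(-162 + \frac{74629}{328}\right) - 74347}{190466 + 125200} = \frac{145 \cdot \frac{21493}{328} - 74347}{315666} = \left(\frac{3116485}{328} - 74347\right) \frac{1}{315666} = \left(- \frac{21269331}{328}\right) \frac{1}{315666} = - \frac{2363259}{11504272}$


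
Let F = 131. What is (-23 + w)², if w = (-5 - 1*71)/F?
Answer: 9541921/17161 ≈ 556.02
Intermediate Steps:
w = -76/131 (w = (-5 - 1*71)/131 = (-5 - 71)*(1/131) = -76*1/131 = -76/131 ≈ -0.58015)
(-23 + w)² = (-23 - 76/131)² = (-3089/131)² = 9541921/17161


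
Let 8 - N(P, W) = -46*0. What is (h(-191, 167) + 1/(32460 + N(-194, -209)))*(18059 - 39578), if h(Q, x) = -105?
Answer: 73361262141/32468 ≈ 2.2595e+6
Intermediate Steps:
N(P, W) = 8 (N(P, W) = 8 - (-46)*0 = 8 - 1*0 = 8 + 0 = 8)
(h(-191, 167) + 1/(32460 + N(-194, -209)))*(18059 - 39578) = (-105 + 1/(32460 + 8))*(18059 - 39578) = (-105 + 1/32468)*(-21519) = -3409139/32468*(-21519) = 73361262141/32468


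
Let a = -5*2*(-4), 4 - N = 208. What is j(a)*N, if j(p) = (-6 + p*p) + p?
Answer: -333336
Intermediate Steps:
N = -204 (N = 4 - 1*208 = 4 - 208 = -204)
a = 40 (a = -10*(-4) = 40)
j(p) = -6 + p + p**2 (j(p) = (-6 + p**2) + p = -6 + p + p**2)
j(a)*N = (-6 + 40 + 40**2)*(-204) = (-6 + 40 + 1600)*(-204) = 1634*(-204) = -333336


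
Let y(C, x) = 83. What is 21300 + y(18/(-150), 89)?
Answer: 21383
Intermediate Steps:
21300 + y(18/(-150), 89) = 21300 + 83 = 21383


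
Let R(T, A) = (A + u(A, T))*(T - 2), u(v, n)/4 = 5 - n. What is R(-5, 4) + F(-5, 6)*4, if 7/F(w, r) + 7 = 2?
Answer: -1568/5 ≈ -313.60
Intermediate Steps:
F(w, r) = -7/5 (F(w, r) = 7/(-7 + 2) = 7/(-5) = 7*(-1/5) = -7/5)
u(v, n) = 20 - 4*n (u(v, n) = 4*(5 - n) = 20 - 4*n)
R(T, A) = (-2 + T)*(20 + A - 4*T) (R(T, A) = (A + (20 - 4*T))*(T - 2) = (20 + A - 4*T)*(-2 + T) = (-2 + T)*(20 + A - 4*T))
R(-5, 4) + F(-5, 6)*4 = (-40 - 4*(-5)**2 - 2*4 + 28*(-5) + 4*(-5)) - 7/5*4 = (-40 - 4*25 - 8 - 140 - 20) - 28/5 = (-40 - 100 - 8 - 140 - 20) - 28/5 = -308 - 28/5 = -1568/5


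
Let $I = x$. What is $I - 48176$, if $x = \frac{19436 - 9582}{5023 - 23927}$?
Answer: $- \frac{455364479}{9452} \approx -48177.0$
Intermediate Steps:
$x = - \frac{4927}{9452}$ ($x = \frac{9854}{-18904} = 9854 \left(- \frac{1}{18904}\right) = - \frac{4927}{9452} \approx -0.52127$)
$I = - \frac{4927}{9452} \approx -0.52127$
$I - 48176 = - \frac{4927}{9452} - 48176 = - \frac{455364479}{9452}$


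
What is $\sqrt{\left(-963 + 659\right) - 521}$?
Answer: $5 i \sqrt{33} \approx 28.723 i$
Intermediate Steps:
$\sqrt{\left(-963 + 659\right) - 521} = \sqrt{-304 - 521} = \sqrt{-825} = 5 i \sqrt{33}$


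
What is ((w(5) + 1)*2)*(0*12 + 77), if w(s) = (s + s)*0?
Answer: 154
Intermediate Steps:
w(s) = 0 (w(s) = (2*s)*0 = 0)
((w(5) + 1)*2)*(0*12 + 77) = ((0 + 1)*2)*(0*12 + 77) = (1*2)*(0 + 77) = 2*77 = 154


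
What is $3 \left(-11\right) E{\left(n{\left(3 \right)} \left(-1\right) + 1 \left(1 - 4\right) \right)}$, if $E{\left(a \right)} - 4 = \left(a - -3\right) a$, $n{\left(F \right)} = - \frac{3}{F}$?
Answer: $-66$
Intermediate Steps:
$E{\left(a \right)} = 4 + a \left(3 + a\right)$ ($E{\left(a \right)} = 4 + \left(a - -3\right) a = 4 + \left(a + 3\right) a = 4 + \left(3 + a\right) a = 4 + a \left(3 + a\right)$)
$3 \left(-11\right) E{\left(n{\left(3 \right)} \left(-1\right) + 1 \left(1 - 4\right) \right)} = 3 \left(-11\right) \left(4 + \left(- \frac{3}{3} \left(-1\right) + 1 \left(1 - 4\right)\right)^{2} + 3 \left(- \frac{3}{3} \left(-1\right) + 1 \left(1 - 4\right)\right)\right) = - 33 \left(4 + \left(\left(-3\right) \frac{1}{3} \left(-1\right) + 1 \left(-3\right)\right)^{2} + 3 \left(\left(-3\right) \frac{1}{3} \left(-1\right) + 1 \left(-3\right)\right)\right) = - 33 \left(4 + \left(\left(-1\right) \left(-1\right) - 3\right)^{2} + 3 \left(\left(-1\right) \left(-1\right) - 3\right)\right) = - 33 \left(4 + \left(1 - 3\right)^{2} + 3 \left(1 - 3\right)\right) = - 33 \left(4 + \left(-2\right)^{2} + 3 \left(-2\right)\right) = - 33 \left(4 + 4 - 6\right) = \left(-33\right) 2 = -66$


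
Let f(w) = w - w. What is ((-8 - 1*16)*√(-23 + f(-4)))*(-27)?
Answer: 648*I*√23 ≈ 3107.7*I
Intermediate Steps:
f(w) = 0
((-8 - 1*16)*√(-23 + f(-4)))*(-27) = ((-8 - 1*16)*√(-23 + 0))*(-27) = ((-8 - 16)*√(-23))*(-27) = -24*I*√23*(-27) = 648*I*√23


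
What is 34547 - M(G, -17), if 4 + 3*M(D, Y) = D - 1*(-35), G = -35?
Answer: 103645/3 ≈ 34548.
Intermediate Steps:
M(D, Y) = 31/3 + D/3 (M(D, Y) = -4/3 + (D - 1*(-35))/3 = -4/3 + (D + 35)/3 = -4/3 + (35 + D)/3 = -4/3 + (35/3 + D/3) = 31/3 + D/3)
34547 - M(G, -17) = 34547 - (31/3 + (1/3)*(-35)) = 34547 - (31/3 - 35/3) = 34547 - 1*(-4/3) = 34547 + 4/3 = 103645/3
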